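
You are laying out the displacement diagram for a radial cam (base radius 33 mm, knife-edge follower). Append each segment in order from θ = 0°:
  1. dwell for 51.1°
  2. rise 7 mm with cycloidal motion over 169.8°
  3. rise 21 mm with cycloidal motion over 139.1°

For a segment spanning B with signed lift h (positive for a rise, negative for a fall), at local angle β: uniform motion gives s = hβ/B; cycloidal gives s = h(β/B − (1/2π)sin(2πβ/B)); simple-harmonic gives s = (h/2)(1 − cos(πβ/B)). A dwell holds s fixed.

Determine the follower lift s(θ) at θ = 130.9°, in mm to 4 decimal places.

seg 1 [0°–51.1°] dwell: s stays 0.0000
seg 2 [51.1°–220.9°] cycloidal, h=7: θ=130.9° here. β=79.8, B=169.8. 7·(0.4700 − sin(2π·0.4700)/(2π)) = 3.0808 → s = 3.0808

3.0808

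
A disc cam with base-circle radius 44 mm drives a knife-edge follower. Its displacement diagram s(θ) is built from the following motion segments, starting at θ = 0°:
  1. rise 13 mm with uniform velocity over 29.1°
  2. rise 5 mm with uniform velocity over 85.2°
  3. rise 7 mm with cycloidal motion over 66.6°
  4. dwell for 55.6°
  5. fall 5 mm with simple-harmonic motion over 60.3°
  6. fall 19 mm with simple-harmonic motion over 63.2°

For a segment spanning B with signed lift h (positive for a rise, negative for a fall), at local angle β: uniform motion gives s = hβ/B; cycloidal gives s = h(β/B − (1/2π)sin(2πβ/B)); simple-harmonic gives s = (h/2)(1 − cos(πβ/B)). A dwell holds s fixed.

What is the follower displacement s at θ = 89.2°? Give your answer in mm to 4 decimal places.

seg 1 [0°–29.1°] uniform, h=13: full span → s += 13 → s = 13.0000
seg 2 [29.1°–114.3°] uniform, h=5: θ=89.2° here. β=60.1, B=85.2. 5·60.1/85.2 = 3.5270 → s = 16.5270

16.5270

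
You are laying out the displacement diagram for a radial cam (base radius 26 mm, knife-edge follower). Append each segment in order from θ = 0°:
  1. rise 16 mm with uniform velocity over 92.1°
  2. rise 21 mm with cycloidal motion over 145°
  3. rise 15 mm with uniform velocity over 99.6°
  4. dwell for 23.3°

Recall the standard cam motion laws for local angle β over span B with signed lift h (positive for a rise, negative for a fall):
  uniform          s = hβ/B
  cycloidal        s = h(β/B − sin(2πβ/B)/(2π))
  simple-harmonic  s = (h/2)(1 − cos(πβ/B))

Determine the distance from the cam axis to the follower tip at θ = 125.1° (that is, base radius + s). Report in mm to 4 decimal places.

seg 1 [0°–92.1°] uniform, h=16: full span → s += 16 → s = 16.0000
seg 2 [92.1°–237.1°] cycloidal, h=21: θ=125.1° here. β=33, B=145. 21·(0.2276 − sin(2π·0.2276)/(2π)) = 1.4701 → s = 17.4701
radial distance = base radius + s = 26 + 17.4701 = 43.4701

43.4701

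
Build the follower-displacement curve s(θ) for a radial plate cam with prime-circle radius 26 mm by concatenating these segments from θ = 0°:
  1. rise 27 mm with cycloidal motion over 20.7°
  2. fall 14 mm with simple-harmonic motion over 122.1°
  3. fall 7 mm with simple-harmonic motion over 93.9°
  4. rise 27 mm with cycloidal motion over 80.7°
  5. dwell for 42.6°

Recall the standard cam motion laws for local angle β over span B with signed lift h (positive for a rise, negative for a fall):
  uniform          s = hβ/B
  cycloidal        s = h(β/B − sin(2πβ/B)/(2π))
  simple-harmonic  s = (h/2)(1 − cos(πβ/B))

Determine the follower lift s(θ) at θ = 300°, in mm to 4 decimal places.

seg 1 [0°–20.7°] cycloidal, h=27: full span → s += 27 → s = 27.0000
seg 2 [20.7°–142.8°] simple-harmonic, h=-14: full span → s += -14 → s = 13.0000
seg 3 [142.8°–236.7°] simple-harmonic, h=-7: full span → s += -7 → s = 6.0000
seg 4 [236.7°–317.4°] cycloidal, h=27: θ=300° here. β=63.3, B=80.7. 27·(0.7844 − sin(2π·0.7844)/(2π)) = 25.3757 → s = 31.3757

31.3757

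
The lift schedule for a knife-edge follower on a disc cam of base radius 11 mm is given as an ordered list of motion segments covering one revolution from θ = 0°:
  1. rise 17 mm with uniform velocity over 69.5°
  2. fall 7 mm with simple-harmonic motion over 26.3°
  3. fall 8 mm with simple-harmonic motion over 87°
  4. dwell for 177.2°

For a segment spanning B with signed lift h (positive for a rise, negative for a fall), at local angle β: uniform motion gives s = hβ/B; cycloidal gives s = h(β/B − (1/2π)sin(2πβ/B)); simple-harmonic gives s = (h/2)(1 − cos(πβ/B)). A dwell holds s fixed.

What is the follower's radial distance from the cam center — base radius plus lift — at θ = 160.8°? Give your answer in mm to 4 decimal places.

seg 1 [0°–69.5°] uniform, h=17: full span → s += 17 → s = 17.0000
seg 2 [69.5°–95.8°] simple-harmonic, h=-7: full span → s += -7 → s = 10.0000
seg 3 [95.8°–182.8°] simple-harmonic, h=-8: θ=160.8° here. β=65, B=87. -8/2·(1 − cos(π·0.7471)) = -6.8028 → s = 3.1972
radial distance = base radius + s = 11 + 3.1972 = 14.1972

14.1972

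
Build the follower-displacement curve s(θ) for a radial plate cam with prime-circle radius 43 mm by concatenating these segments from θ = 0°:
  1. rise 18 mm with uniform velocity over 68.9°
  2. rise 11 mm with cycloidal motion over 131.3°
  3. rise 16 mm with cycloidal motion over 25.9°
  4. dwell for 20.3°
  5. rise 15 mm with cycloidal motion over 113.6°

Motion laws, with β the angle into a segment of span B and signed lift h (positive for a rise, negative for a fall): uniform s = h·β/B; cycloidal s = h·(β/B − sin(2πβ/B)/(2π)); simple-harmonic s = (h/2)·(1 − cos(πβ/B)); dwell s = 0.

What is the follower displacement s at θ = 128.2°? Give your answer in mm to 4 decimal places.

seg 1 [0°–68.9°] uniform, h=18: full span → s += 18 → s = 18.0000
seg 2 [68.9°–200.2°] cycloidal, h=11: θ=128.2° here. β=59.3, B=131.3. 11·(0.4516 − sin(2π·0.4516)/(2π)) = 4.4442 → s = 22.4442

22.4442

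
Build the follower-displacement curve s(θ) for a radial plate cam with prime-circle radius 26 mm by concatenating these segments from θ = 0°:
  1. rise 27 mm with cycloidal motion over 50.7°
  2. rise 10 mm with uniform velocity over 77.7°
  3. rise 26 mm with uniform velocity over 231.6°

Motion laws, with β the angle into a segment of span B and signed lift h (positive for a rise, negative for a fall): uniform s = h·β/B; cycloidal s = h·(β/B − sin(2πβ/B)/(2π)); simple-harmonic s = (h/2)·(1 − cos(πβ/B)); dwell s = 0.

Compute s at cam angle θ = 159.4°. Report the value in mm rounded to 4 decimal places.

seg 1 [0°–50.7°] cycloidal, h=27: full span → s += 27 → s = 27.0000
seg 2 [50.7°–128.4°] uniform, h=10: full span → s += 10 → s = 37.0000
seg 3 [128.4°–360°] uniform, h=26: θ=159.4° here. β=31, B=231.6. 26·31/231.6 = 3.4801 → s = 40.4801

40.4801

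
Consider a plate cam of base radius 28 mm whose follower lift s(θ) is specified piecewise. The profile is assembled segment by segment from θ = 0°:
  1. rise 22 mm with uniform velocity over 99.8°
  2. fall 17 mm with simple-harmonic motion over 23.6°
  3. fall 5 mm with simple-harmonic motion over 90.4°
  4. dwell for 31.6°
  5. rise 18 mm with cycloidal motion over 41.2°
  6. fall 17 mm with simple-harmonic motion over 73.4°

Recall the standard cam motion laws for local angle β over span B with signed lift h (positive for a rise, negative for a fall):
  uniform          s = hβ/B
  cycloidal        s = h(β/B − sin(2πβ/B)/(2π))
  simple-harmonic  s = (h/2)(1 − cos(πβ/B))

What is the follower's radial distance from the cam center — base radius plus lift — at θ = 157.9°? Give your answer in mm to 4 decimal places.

seg 1 [0°–99.8°] uniform, h=22: full span → s += 22 → s = 22.0000
seg 2 [99.8°–123.4°] simple-harmonic, h=-17: full span → s += -17 → s = 5.0000
seg 3 [123.4°–213.8°] simple-harmonic, h=-5: θ=157.9° here. β=34.5, B=90.4. -5/2·(1 − cos(π·0.3816)) = -1.5917 → s = 3.4083
radial distance = base radius + s = 28 + 3.4083 = 31.4083

31.4083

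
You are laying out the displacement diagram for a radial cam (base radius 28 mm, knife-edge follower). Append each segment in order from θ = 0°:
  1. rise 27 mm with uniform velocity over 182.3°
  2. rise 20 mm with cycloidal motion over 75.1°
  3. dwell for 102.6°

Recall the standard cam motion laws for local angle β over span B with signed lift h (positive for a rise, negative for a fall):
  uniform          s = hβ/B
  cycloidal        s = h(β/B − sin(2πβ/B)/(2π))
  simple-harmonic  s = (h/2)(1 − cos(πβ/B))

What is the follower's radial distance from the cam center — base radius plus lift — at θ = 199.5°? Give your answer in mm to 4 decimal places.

seg 1 [0°–182.3°] uniform, h=27: full span → s += 27 → s = 27.0000
seg 2 [182.3°–257.4°] cycloidal, h=20: θ=199.5° here. β=17.2, B=75.1. 20·(0.2290 − sin(2π·0.2290)/(2π)) = 1.4251 → s = 28.4251
radial distance = base radius + s = 28 + 28.4251 = 56.4251

56.4251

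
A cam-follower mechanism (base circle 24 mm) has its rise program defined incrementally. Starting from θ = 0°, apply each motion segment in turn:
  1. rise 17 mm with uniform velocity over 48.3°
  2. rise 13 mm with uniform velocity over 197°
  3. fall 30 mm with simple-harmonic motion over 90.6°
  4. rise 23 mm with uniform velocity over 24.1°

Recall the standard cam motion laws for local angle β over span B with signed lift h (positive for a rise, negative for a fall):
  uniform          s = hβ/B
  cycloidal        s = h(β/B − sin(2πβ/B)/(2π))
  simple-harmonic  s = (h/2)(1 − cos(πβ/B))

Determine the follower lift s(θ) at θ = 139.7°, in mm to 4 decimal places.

seg 1 [0°–48.3°] uniform, h=17: full span → s += 17 → s = 17.0000
seg 2 [48.3°–245.3°] uniform, h=13: θ=139.7° here. β=91.4, B=197. 13·91.4/197 = 6.0315 → s = 23.0315

23.0315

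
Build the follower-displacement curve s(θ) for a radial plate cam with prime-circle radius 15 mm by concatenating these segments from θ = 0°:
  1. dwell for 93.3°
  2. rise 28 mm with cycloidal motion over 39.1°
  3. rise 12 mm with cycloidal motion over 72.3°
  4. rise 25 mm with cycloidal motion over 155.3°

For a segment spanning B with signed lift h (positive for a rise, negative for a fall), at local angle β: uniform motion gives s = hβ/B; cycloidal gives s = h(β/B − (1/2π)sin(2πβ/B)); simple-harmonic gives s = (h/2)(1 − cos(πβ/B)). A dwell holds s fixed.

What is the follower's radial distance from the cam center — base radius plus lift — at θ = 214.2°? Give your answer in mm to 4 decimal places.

seg 1 [0°–93.3°] dwell: s stays 0.0000
seg 2 [93.3°–132.4°] cycloidal, h=28: full span → s += 28 → s = 28.0000
seg 3 [132.4°–204.7°] cycloidal, h=12: full span → s += 12 → s = 40.0000
seg 4 [204.7°–360°] cycloidal, h=25: θ=214.2° here. β=9.5, B=155.3. 25·(0.0612 − sin(2π·0.0612)/(2π)) = 0.0374 → s = 40.0374
radial distance = base radius + s = 15 + 40.0374 = 55.0374

55.0374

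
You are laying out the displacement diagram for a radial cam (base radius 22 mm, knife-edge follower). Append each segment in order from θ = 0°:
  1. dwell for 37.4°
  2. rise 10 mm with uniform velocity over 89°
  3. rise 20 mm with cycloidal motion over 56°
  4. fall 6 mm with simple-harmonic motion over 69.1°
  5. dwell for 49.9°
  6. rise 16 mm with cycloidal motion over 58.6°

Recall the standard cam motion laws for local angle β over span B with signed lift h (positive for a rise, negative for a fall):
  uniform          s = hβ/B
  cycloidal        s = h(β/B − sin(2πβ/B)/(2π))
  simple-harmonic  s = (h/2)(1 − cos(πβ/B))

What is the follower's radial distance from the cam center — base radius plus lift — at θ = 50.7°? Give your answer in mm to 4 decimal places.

seg 1 [0°–37.4°] dwell: s stays 0.0000
seg 2 [37.4°–126.4°] uniform, h=10: θ=50.7° here. β=13.3, B=89. 10·13.3/89 = 1.4944 → s = 1.4944
radial distance = base radius + s = 22 + 1.4944 = 23.4944

23.4944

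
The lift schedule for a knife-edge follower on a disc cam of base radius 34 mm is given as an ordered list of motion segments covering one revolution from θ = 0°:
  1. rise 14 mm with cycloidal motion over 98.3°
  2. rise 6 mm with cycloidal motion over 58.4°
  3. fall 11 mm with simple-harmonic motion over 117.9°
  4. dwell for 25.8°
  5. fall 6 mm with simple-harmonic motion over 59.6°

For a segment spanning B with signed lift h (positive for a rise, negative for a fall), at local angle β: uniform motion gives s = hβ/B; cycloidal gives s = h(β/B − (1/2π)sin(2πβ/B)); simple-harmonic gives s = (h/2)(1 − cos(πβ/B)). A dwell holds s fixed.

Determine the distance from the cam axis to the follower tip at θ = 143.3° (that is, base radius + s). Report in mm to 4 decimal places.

seg 1 [0°–98.3°] cycloidal, h=14: full span → s += 14 → s = 14.0000
seg 2 [98.3°–156.7°] cycloidal, h=6: θ=143.3° here. β=45, B=58.4. 6·(0.7705 − sin(2π·0.7705)/(2π)) = 5.5703 → s = 19.5703
radial distance = base radius + s = 34 + 19.5703 = 53.5703

53.5703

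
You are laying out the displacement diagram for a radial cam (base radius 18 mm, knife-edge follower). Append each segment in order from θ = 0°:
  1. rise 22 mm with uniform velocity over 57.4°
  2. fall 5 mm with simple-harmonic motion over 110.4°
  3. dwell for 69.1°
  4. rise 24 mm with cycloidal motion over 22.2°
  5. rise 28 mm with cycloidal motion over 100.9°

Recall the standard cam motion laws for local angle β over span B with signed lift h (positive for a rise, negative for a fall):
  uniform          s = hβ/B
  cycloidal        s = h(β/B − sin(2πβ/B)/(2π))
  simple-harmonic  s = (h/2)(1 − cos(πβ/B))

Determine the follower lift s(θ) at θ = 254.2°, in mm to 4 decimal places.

seg 1 [0°–57.4°] uniform, h=22: full span → s += 22 → s = 22.0000
seg 2 [57.4°–167.8°] simple-harmonic, h=-5: full span → s += -5 → s = 17.0000
seg 3 [167.8°–236.9°] dwell: s stays 17.0000
seg 4 [236.9°–259.1°] cycloidal, h=24: θ=254.2° here. β=17.3, B=22.2. 24·(0.7793 − sin(2π·0.7793)/(2π)) = 22.4580 → s = 39.4580

39.4580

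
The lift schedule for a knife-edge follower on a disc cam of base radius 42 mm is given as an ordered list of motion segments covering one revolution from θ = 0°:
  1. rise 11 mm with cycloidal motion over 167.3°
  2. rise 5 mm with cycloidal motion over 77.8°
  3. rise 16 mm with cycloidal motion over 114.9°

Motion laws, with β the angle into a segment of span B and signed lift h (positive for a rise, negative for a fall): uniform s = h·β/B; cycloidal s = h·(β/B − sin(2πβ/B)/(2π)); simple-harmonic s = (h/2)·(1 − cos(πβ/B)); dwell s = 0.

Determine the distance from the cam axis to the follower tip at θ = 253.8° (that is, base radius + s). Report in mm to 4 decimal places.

seg 1 [0°–167.3°] cycloidal, h=11: full span → s += 11 → s = 11.0000
seg 2 [167.3°–245.1°] cycloidal, h=5: full span → s += 5 → s = 16.0000
seg 3 [245.1°–360°] cycloidal, h=16: θ=253.8° here. β=8.7, B=114.9. 16·(0.0757 − sin(2π·0.0757)/(2π)) = 0.0452 → s = 16.0452
radial distance = base radius + s = 42 + 16.0452 = 58.0452

58.0452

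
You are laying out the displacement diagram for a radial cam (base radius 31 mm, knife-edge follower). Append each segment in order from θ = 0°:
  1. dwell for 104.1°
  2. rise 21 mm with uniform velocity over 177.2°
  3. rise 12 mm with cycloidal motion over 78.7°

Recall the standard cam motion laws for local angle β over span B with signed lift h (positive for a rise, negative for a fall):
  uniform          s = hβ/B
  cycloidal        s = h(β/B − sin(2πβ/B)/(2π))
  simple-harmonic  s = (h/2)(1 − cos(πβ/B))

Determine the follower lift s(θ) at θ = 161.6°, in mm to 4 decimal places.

seg 1 [0°–104.1°] dwell: s stays 0.0000
seg 2 [104.1°–281.3°] uniform, h=21: θ=161.6° here. β=57.5, B=177.2. 21·57.5/177.2 = 6.8143 → s = 6.8143

6.8143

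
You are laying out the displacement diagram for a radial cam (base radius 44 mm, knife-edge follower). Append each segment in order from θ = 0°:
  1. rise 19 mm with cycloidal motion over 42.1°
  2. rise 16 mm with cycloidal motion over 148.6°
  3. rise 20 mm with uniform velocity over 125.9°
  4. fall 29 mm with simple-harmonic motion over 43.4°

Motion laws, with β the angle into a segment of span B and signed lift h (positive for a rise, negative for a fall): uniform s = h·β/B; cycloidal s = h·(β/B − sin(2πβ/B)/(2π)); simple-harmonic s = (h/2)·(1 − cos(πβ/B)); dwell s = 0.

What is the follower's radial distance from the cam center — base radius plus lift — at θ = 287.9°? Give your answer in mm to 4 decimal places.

seg 1 [0°–42.1°] cycloidal, h=19: full span → s += 19 → s = 19.0000
seg 2 [42.1°–190.7°] cycloidal, h=16: full span → s += 16 → s = 35.0000
seg 3 [190.7°–316.6°] uniform, h=20: θ=287.9° here. β=97.2, B=125.9. 20·97.2/125.9 = 15.4408 → s = 50.4408
radial distance = base radius + s = 44 + 50.4408 = 94.4408

94.4408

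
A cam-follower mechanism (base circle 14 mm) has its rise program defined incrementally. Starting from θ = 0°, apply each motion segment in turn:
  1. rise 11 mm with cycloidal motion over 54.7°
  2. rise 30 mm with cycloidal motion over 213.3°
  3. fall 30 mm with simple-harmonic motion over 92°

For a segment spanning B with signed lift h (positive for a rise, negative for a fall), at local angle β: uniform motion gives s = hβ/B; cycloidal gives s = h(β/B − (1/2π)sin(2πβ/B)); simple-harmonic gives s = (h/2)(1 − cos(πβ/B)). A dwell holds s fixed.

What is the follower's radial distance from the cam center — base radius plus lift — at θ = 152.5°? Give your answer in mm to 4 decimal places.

seg 1 [0°–54.7°] cycloidal, h=11: full span → s += 11 → s = 11.0000
seg 2 [54.7°–268°] cycloidal, h=30: θ=152.5° here. β=97.8, B=213.3. 30·(0.4585 − sin(2π·0.4585)/(2π)) = 12.5246 → s = 23.5246
radial distance = base radius + s = 14 + 23.5246 = 37.5246

37.5246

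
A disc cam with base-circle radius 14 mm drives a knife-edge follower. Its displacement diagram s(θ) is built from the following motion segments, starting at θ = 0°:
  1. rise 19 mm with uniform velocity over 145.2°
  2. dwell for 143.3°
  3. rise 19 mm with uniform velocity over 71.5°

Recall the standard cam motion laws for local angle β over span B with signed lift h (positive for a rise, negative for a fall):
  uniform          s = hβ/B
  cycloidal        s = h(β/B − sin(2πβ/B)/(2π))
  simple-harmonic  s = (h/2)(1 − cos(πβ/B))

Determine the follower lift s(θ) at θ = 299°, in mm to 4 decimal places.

seg 1 [0°–145.2°] uniform, h=19: full span → s += 19 → s = 19.0000
seg 2 [145.2°–288.5°] dwell: s stays 19.0000
seg 3 [288.5°–360°] uniform, h=19: θ=299° here. β=10.5, B=71.5. 19·10.5/71.5 = 2.7902 → s = 21.7902

21.7902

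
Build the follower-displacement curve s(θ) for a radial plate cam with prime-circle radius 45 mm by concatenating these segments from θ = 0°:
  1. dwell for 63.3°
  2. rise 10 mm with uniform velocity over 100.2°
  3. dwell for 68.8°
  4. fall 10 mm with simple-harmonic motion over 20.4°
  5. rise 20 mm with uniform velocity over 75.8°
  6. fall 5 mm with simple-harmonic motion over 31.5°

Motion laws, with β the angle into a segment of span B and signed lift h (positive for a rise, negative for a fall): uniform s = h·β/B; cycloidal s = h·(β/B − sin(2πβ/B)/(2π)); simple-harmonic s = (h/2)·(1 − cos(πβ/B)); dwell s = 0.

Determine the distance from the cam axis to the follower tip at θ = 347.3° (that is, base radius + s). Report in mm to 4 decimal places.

seg 1 [0°–63.3°] dwell: s stays 0.0000
seg 2 [63.3°–163.5°] uniform, h=10: full span → s += 10 → s = 10.0000
seg 3 [163.5°–232.3°] dwell: s stays 10.0000
seg 4 [232.3°–252.7°] simple-harmonic, h=-10: full span → s += -10 → s = 0.0000
seg 5 [252.7°–328.5°] uniform, h=20: full span → s += 20 → s = 20.0000
seg 6 [328.5°–360°] simple-harmonic, h=-5: θ=347.3° here. β=18.8, B=31.5. -5/2·(1 − cos(π·0.5968)) = -3.2488 → s = 16.7512
radial distance = base radius + s = 45 + 16.7512 = 61.7512

61.7512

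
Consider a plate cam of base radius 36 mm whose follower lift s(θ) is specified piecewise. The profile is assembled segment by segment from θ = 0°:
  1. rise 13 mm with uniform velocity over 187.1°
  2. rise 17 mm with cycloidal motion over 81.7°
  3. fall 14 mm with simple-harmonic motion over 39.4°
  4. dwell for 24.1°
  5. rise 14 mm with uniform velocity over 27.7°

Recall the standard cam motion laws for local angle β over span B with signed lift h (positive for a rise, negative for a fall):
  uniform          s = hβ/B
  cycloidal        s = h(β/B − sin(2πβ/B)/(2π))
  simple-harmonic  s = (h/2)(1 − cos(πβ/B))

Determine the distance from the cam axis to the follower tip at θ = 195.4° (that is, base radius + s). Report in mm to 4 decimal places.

seg 1 [0°–187.1°] uniform, h=13: full span → s += 13 → s = 13.0000
seg 2 [187.1°–268.8°] cycloidal, h=17: θ=195.4° here. β=8.3, B=81.7. 17·(0.1016 − sin(2π·0.1016)/(2π)) = 0.1149 → s = 13.1149
radial distance = base radius + s = 36 + 13.1149 = 49.1149

49.1149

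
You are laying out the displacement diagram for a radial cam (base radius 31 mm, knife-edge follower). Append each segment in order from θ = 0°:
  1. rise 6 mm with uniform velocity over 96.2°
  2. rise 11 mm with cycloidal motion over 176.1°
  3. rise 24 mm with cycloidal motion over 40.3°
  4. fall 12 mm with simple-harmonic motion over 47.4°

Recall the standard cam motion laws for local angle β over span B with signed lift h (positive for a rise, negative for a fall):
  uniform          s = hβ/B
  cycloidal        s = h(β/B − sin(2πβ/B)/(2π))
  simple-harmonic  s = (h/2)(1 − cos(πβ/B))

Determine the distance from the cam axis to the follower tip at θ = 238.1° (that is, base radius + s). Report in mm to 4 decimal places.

seg 1 [0°–96.2°] uniform, h=6: full span → s += 6 → s = 6.0000
seg 2 [96.2°–272.3°] cycloidal, h=11: θ=238.1° here. β=141.9, B=176.1. 11·(0.8058 − sin(2π·0.8058)/(2π)) = 10.5079 → s = 16.5079
radial distance = base radius + s = 31 + 16.5079 = 47.5079

47.5079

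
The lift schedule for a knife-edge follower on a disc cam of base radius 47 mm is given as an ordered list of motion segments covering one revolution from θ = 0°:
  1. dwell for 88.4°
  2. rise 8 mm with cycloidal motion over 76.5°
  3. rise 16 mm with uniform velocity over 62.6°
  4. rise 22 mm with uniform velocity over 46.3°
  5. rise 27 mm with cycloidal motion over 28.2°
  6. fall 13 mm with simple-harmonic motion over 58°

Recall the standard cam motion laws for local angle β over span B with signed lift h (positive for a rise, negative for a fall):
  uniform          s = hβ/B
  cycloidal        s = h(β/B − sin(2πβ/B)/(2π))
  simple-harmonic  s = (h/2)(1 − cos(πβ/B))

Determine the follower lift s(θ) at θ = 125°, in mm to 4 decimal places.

seg 1 [0°–88.4°] dwell: s stays 0.0000
seg 2 [88.4°–164.9°] cycloidal, h=8: θ=125° here. β=36.6, B=76.5. 8·(0.4784 − sin(2π·0.4784)/(2π)) = 3.6554 → s = 3.6554

3.6554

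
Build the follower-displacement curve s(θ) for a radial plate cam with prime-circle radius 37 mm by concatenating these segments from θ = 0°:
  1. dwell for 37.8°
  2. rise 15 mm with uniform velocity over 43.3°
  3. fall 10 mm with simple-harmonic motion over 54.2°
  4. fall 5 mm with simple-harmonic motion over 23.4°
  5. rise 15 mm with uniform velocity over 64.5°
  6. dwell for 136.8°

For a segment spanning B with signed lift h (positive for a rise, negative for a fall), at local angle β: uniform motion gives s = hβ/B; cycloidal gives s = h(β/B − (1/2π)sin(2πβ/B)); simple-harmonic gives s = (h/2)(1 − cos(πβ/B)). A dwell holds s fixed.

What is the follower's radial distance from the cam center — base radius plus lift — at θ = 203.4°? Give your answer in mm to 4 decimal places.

seg 1 [0°–37.8°] dwell: s stays 0.0000
seg 2 [37.8°–81.1°] uniform, h=15: full span → s += 15 → s = 15.0000
seg 3 [81.1°–135.3°] simple-harmonic, h=-10: full span → s += -10 → s = 5.0000
seg 4 [135.3°–158.7°] simple-harmonic, h=-5: full span → s += -5 → s = 0.0000
seg 5 [158.7°–223.2°] uniform, h=15: θ=203.4° here. β=44.7, B=64.5. 15·44.7/64.5 = 10.3953 → s = 10.3953
radial distance = base radius + s = 37 + 10.3953 = 47.3953

47.3953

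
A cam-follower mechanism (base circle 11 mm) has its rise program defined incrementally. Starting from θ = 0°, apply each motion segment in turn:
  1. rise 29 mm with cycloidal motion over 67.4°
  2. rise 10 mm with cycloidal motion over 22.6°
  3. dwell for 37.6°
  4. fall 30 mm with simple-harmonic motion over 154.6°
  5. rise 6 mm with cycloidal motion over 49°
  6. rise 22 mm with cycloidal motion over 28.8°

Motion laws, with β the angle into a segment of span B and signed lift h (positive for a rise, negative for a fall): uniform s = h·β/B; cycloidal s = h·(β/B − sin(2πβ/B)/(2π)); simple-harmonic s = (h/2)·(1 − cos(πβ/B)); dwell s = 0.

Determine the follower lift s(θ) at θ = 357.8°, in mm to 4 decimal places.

seg 1 [0°–67.4°] cycloidal, h=29: full span → s += 29 → s = 29.0000
seg 2 [67.4°–90°] cycloidal, h=10: full span → s += 10 → s = 39.0000
seg 3 [90°–127.6°] dwell: s stays 39.0000
seg 4 [127.6°–282.2°] simple-harmonic, h=-30: full span → s += -30 → s = 9.0000
seg 5 [282.2°–331.2°] cycloidal, h=6: full span → s += 6 → s = 15.0000
seg 6 [331.2°–360°] cycloidal, h=22: θ=357.8° here. β=26.6, B=28.8. 22·(0.9236 − sin(2π·0.9236)/(2π)) = 21.9362 → s = 36.9362

36.9362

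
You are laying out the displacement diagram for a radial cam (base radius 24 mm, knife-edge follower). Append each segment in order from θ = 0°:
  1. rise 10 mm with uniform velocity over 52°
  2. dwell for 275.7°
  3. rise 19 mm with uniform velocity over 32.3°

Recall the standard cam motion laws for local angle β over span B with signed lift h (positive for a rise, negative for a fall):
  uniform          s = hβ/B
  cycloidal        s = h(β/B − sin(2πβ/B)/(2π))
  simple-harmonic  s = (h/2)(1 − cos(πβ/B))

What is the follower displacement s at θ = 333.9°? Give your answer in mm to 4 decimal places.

seg 1 [0°–52°] uniform, h=10: full span → s += 10 → s = 10.0000
seg 2 [52°–327.7°] dwell: s stays 10.0000
seg 3 [327.7°–360°] uniform, h=19: θ=333.9° here. β=6.2, B=32.3. 19·6.2/32.3 = 3.6471 → s = 13.6471

13.6471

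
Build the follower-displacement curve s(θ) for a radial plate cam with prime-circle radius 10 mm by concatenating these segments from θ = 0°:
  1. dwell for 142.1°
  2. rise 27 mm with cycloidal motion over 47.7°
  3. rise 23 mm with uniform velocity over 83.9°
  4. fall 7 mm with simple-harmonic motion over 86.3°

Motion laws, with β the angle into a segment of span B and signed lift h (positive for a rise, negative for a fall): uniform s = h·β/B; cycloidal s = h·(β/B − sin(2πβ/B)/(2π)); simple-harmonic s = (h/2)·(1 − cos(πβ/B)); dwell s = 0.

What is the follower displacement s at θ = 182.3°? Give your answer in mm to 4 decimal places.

seg 1 [0°–142.1°] dwell: s stays 0.0000
seg 2 [142.1°–189.8°] cycloidal, h=27: θ=182.3° here. β=40.2, B=47.7. 27·(0.8428 − sin(2π·0.8428)/(2π)) = 26.3424 → s = 26.3424

26.3424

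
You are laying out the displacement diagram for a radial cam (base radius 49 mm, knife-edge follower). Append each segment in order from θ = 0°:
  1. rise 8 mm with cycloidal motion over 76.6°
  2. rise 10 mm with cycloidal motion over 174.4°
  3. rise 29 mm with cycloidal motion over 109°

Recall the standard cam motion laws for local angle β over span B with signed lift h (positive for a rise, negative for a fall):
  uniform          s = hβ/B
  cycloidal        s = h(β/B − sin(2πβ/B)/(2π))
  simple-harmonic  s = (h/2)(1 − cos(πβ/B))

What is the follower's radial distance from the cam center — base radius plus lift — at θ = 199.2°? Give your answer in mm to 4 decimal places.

seg 1 [0°–76.6°] cycloidal, h=8: full span → s += 8 → s = 8.0000
seg 2 [76.6°–251°] cycloidal, h=10: θ=199.2° here. β=122.6, B=174.4. 10·(0.7030 − sin(2π·0.7030)/(2π)) = 8.5524 → s = 16.5524
radial distance = base radius + s = 49 + 16.5524 = 65.5524

65.5524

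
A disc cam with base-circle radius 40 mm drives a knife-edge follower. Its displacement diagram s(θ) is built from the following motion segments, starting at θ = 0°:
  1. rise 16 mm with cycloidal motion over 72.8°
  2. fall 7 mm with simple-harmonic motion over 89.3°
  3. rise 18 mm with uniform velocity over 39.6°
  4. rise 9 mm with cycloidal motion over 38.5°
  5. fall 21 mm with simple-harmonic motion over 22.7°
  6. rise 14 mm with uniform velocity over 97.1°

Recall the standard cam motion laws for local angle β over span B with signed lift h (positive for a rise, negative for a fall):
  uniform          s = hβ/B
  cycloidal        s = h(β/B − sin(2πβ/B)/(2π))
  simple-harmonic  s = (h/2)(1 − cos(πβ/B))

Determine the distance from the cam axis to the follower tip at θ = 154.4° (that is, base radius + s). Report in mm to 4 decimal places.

seg 1 [0°–72.8°] cycloidal, h=16: full span → s += 16 → s = 16.0000
seg 2 [72.8°–162.1°] simple-harmonic, h=-7: θ=154.4° here. β=81.6, B=89.3. -7/2·(1 − cos(π·0.9138)) = -6.8724 → s = 9.1276
radial distance = base radius + s = 40 + 9.1276 = 49.1276

49.1276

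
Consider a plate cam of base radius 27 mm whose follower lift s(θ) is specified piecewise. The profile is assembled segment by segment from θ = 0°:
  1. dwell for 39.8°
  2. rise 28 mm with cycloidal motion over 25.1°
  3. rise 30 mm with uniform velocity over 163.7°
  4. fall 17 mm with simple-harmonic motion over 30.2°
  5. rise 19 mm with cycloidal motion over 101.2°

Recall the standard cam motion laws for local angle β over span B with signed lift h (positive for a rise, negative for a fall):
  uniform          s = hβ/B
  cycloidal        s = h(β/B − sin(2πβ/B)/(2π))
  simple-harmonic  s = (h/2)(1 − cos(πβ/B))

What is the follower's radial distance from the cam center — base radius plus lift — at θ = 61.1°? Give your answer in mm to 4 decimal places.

seg 1 [0°–39.8°] dwell: s stays 0.0000
seg 2 [39.8°–64.9°] cycloidal, h=28: θ=61.1° here. β=21.3, B=25.1. 28·(0.8486 − sin(2π·0.8486)/(2π)) = 27.3890 → s = 27.3890
radial distance = base radius + s = 27 + 27.3890 = 54.3890

54.3890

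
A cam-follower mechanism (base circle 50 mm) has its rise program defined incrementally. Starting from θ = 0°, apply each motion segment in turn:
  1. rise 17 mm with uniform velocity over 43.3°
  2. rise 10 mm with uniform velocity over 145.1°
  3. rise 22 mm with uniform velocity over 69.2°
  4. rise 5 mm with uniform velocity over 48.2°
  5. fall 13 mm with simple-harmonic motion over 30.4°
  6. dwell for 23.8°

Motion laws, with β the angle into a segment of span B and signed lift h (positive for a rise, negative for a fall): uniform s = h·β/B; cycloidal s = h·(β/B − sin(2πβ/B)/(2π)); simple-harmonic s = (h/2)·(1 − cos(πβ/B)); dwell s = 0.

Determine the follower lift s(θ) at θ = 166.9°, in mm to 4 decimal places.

seg 1 [0°–43.3°] uniform, h=17: full span → s += 17 → s = 17.0000
seg 2 [43.3°–188.4°] uniform, h=10: θ=166.9° here. β=123.6, B=145.1. 10·123.6/145.1 = 8.5183 → s = 25.5183

25.5183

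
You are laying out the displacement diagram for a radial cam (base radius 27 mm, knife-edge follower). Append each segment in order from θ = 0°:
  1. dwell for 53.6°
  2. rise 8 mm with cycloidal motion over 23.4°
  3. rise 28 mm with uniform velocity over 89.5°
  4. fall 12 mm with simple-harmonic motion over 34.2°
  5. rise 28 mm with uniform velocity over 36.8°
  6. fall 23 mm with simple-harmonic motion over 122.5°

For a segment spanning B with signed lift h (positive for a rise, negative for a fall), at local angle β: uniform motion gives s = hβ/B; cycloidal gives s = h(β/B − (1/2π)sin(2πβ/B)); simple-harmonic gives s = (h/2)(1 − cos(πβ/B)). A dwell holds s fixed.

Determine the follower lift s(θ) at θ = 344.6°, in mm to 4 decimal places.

seg 1 [0°–53.6°] dwell: s stays 0.0000
seg 2 [53.6°–77°] cycloidal, h=8: full span → s += 8 → s = 8.0000
seg 3 [77°–166.5°] uniform, h=28: full span → s += 28 → s = 36.0000
seg 4 [166.5°–200.7°] simple-harmonic, h=-12: full span → s += -12 → s = 24.0000
seg 5 [200.7°–237.5°] uniform, h=28: full span → s += 28 → s = 52.0000
seg 6 [237.5°–360°] simple-harmonic, h=-23: θ=344.6° here. β=107.1, B=122.5. -23/2·(1 − cos(π·0.8743)) = -22.1147 → s = 29.8853

29.8853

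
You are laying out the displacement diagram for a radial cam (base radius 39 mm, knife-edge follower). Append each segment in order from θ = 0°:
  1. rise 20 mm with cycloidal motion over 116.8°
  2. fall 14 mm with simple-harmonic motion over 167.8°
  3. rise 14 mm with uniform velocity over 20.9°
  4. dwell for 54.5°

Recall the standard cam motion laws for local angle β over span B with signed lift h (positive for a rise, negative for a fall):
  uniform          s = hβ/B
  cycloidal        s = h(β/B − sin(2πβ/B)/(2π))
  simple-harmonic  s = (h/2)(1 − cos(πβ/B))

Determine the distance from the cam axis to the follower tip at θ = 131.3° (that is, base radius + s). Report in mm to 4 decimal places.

seg 1 [0°–116.8°] cycloidal, h=20: full span → s += 20 → s = 20.0000
seg 2 [116.8°–284.6°] simple-harmonic, h=-14: θ=131.3° here. β=14.5, B=167.8. -14/2·(1 − cos(π·0.0864)) = -0.2564 → s = 19.7436
radial distance = base radius + s = 39 + 19.7436 = 58.7436

58.7436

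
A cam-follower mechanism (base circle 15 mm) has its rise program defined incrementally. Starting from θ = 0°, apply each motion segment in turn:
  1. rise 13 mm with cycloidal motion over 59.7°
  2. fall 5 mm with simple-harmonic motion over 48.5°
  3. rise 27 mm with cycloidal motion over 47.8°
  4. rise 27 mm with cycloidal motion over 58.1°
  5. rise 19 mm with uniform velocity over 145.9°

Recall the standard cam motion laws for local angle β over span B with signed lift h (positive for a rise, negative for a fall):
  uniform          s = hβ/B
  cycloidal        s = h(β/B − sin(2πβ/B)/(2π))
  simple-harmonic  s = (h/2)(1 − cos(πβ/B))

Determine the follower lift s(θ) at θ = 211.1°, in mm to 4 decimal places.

seg 1 [0°–59.7°] cycloidal, h=13: full span → s += 13 → s = 13.0000
seg 2 [59.7°–108.2°] simple-harmonic, h=-5: full span → s += -5 → s = 8.0000
seg 3 [108.2°–156°] cycloidal, h=27: full span → s += 27 → s = 35.0000
seg 4 [156°–214.1°] cycloidal, h=27: θ=211.1° here. β=55.1, B=58.1. 27·(0.9484 − sin(2π·0.9484)/(2π)) = 26.9757 → s = 61.9757

61.9757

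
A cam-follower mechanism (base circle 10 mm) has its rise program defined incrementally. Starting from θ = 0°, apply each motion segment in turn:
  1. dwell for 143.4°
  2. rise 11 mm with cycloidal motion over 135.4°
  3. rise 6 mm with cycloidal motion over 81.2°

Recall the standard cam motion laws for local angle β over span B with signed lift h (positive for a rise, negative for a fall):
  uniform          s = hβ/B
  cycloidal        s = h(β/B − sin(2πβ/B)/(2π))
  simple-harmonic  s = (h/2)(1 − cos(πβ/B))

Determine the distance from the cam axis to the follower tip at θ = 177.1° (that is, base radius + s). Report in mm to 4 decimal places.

seg 1 [0°–143.4°] dwell: s stays 0.0000
seg 2 [143.4°–278.8°] cycloidal, h=11: θ=177.1° here. β=33.7, B=135.4. 11·(0.2489 − sin(2π·0.2489)/(2π)) = 0.9872 → s = 0.9872
radial distance = base radius + s = 10 + 0.9872 = 10.9872

10.9872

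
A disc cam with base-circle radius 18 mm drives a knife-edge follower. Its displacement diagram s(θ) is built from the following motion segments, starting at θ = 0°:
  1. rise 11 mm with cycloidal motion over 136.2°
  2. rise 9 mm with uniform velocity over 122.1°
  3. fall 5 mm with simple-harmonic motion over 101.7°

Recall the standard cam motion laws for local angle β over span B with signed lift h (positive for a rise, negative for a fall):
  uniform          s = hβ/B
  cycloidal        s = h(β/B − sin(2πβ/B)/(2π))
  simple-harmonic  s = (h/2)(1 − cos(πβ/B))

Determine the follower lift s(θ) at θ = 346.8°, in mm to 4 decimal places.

seg 1 [0°–136.2°] cycloidal, h=11: full span → s += 11 → s = 11.0000
seg 2 [136.2°–258.3°] uniform, h=9: full span → s += 9 → s = 20.0000
seg 3 [258.3°–360°] simple-harmonic, h=-5: θ=346.8° here. β=88.5, B=101.7. -5/2·(1 − cos(π·0.8702)) = -4.7950 → s = 15.2050

15.2050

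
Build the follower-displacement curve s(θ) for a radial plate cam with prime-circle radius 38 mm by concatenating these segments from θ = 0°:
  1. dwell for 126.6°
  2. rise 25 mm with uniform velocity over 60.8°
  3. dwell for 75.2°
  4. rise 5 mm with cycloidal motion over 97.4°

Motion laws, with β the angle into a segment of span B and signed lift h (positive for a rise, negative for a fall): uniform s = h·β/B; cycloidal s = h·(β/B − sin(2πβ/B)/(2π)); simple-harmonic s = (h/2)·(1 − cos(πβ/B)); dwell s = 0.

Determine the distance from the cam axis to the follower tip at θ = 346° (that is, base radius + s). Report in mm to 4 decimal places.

seg 1 [0°–126.6°] dwell: s stays 0.0000
seg 2 [126.6°–187.4°] uniform, h=25: full span → s += 25 → s = 25.0000
seg 3 [187.4°–262.6°] dwell: s stays 25.0000
seg 4 [262.6°–360°] cycloidal, h=5: θ=346° here. β=83.4, B=97.4. 5·(0.8563 − sin(2π·0.8563)/(2π)) = 4.9062 → s = 29.9062
radial distance = base radius + s = 38 + 29.9062 = 67.9062

67.9062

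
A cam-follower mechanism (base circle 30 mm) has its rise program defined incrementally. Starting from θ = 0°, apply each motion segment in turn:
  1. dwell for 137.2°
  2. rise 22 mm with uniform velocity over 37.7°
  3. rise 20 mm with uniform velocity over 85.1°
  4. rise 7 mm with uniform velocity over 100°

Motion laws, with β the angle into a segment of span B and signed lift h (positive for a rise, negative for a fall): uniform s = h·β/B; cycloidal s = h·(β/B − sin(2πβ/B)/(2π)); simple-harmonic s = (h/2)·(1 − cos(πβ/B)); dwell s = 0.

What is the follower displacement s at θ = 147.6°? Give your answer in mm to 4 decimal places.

seg 1 [0°–137.2°] dwell: s stays 0.0000
seg 2 [137.2°–174.9°] uniform, h=22: θ=147.6° here. β=10.4, B=37.7. 22·10.4/37.7 = 6.0690 → s = 6.0690

6.0690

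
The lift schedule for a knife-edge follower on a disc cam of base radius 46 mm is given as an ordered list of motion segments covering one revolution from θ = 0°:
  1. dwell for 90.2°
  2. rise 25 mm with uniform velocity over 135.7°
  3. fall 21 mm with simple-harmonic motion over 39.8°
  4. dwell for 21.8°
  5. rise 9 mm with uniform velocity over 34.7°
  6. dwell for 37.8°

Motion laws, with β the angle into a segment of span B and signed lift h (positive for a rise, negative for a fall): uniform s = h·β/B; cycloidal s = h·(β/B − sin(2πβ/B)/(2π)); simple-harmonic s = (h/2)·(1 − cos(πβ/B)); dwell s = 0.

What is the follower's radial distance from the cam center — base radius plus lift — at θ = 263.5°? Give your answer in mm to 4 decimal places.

seg 1 [0°–90.2°] dwell: s stays 0.0000
seg 2 [90.2°–225.9°] uniform, h=25: full span → s += 25 → s = 25.0000
seg 3 [225.9°–265.7°] simple-harmonic, h=-21: θ=263.5° here. β=37.6, B=39.8. -21/2·(1 − cos(π·0.9447)) = -20.8421 → s = 4.1579
radial distance = base radius + s = 46 + 4.1579 = 50.1579

50.1579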